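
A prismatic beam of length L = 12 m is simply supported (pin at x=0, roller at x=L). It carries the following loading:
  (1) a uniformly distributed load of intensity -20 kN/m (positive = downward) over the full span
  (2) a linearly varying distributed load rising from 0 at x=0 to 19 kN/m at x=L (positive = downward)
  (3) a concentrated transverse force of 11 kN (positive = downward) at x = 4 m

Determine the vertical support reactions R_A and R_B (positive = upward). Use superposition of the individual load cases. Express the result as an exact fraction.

Load 1 — uniform load w=-20 kN/m over full span:
  R_A = wL/2 = (-20)·12/2 = -120 kN
  R_B = wL/2 = (-20)·12/2 = -120 kN
Load 2 — triangular load w₀=19 kN/m (0→w₀ over full span):
  R_A = w₀L/6 = 19·12/6 = 38 kN
  R_B = w₀L/3 = 19·12/3 = 76 kN
Load 3 — point force P=11 kN at a=4 m (b=L-a=8):
  R_A = Pb/L = 11·8/12 = 22/3 kN
  R_B = Pa/L = 11·4/12 = 11/3 kN
Superposition: R_A = -224/3 kN, R_B = -121/3 kN

R_A = -224/3 kN, R_B = -121/3 kN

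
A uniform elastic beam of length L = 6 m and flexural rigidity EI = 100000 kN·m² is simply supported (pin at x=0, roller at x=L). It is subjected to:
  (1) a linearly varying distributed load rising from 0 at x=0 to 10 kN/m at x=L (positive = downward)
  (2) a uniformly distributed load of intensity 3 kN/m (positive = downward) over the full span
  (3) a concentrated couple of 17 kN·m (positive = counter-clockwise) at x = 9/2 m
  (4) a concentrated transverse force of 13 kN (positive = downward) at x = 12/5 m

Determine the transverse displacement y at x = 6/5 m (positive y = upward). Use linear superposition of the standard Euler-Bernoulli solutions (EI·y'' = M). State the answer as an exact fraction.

Load 1 — triangular load w₀=10 kN/m (0→w₀ over full span):
  y_1 = -w₀x(7L⁴-10L²x²+3x⁴)/(360LEI) = -10·(6/5)·(7·6⁴-10·6²·(6/5)²+3·(6/5)⁴)/(360·6·100000) = -4644/9765625 m
Load 2 — uniform load w=3 kN/m over full span:
  y_2 = -wx(L³-2Lx²+x³)/(24EI) = -3·(6/5)·(6³-2·6·(6/5)²+(6/5)³)/(24·100000) = -2349/7812500 m
Load 3 — applied couple M₀=17 kN·m at a=9/2 m (b=L-a=3/2):
  y_3 = (M₀x³/(6L)+C₁x)/EI  [x≤a] with C₁=M₀(3b²-L²)/(6L)=-221/16 = (17·(6/5)³/(6·6)+(-221/16)·(6/5))/100000 = -15759/100000000 m
Load 4 — point force P=13 kN at a=12/5 m (b=L-a=18/5):
  y_4 = -Pbx(L²-b²-x²)/(6LEI)  [x≤a] = -13·(18/5)·(6/5)·(6²-(18/5)²-(6/5)²)/(6·6·100000) = -1053/3125000 m
Superposition: y = Σ y_i = -3176919/2500000000 m ≈ -0.001271 m

y(6/5) = -3176919/2500000000 m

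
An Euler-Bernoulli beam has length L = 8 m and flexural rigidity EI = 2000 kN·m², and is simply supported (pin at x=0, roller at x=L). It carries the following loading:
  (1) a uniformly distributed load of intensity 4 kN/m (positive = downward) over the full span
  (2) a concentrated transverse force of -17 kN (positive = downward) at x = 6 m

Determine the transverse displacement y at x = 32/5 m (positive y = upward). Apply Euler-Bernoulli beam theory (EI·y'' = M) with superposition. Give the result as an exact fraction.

Load 1 — uniform load w=4 kN/m over full span:
  y_1 = -wx(L³-2Lx²+x³)/(24EI) = -4·(32/5)·(8³-2·8·(32/5)²+(32/5)³)/(24·2000) = -14848/234375 m
Load 2 — point force P=-17 kN at a=6 m (b=L-a=2):
  y_2 = -Pa(L-x)(2Lx-a²-x²)/(6LEI)  [x>a] = -(-17)·6·(8-(32/5))·(2·8·(32/5)-6²-(32/5)²)/(6·8·2000) = 2703/62500 m
Superposition: y = Σ y_i = -18847/937500 m ≈ -0.020103 m

y(32/5) = -18847/937500 m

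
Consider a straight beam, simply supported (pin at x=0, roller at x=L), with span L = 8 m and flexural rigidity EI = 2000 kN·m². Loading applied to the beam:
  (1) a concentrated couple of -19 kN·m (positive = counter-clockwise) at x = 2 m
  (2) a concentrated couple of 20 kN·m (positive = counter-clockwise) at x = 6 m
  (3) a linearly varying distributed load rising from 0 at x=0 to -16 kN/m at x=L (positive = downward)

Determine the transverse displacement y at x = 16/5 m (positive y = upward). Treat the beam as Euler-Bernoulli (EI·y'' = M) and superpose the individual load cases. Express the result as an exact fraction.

y(16/5) = 6752447/46875000 m

Load 1 — applied couple M₀=-19 kN·m at a=2 m (b=L-a=6):
  y_1 = (M₀x³/(6L)-M₀(x-a)²/2+C₁x)/EI  [x>a] with C₁=M₀(3b²-L²)/(6L)=-209/12 = ((-19)·(16/5)³/(6·8)-(-19)·((16/5)-2)²/2+(-209/12)·(16/5))/2000 = -3439/125000 m
Load 2 — applied couple M₀=20 kN·m at a=6 m (b=L-a=2):
  y_2 = (M₀x³/(6L)+C₁x)/EI  [x≤a] with C₁=M₀(3b²-L²)/(6L)=-65/3 = (20·(16/5)³/(6·8)+(-65/3)·(16/5))/2000 = -87/3125 m
Load 3 — triangular load w₀=-16 kN/m (0→w₀ over full span):
  y_3 = -w₀x(7L⁴-10L²x²+3x⁴)/(360LEI) = -(-16)·(16/5)·(7·8⁴-10·8²·(16/5)²+3·(16/5)⁴)/(360·8·2000) = 1168384/5859375 m
Superposition: y = Σ y_i = 6752447/46875000 m ≈ 0.144052 m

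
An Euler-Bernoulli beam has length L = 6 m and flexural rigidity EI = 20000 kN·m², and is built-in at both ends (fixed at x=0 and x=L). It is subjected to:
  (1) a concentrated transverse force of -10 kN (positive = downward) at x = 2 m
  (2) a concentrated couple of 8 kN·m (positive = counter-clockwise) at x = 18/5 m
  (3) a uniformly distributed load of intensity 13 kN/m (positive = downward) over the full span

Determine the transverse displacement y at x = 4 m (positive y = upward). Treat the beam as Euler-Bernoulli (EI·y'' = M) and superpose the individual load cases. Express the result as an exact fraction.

Load 1 — point force P=-10 kN at a=2 m (b=L-a=4):
  y_1 = -Pa²(L-x)²(3bL-(3b+a)(L-x))/(6L³EI)  [x>a] = -(-10)·2²·(6-4)²·(3·4·6-(3·4+2)·(6-4))/(6·6³·20000) = 11/40500 m
Load 2 — applied couple M₀=8 kN·m at a=18/5 m (b=L-a=12/5):
  y_2 = (R_Ax³/6 - M_Ax²/2 - M₀(x-a)²/2)/EI  [x>a] with R_A=48/25, M_A=64/25 = ((48/25)·4³/6 - (64/25)·4²/2 - 8·(4-(18/5))²/2)/20000 = -1/31250 m
Load 3 — uniform load w=13 kN/m over full span:
  y_3 = -wx²(L-x)²/(24EI) = -13·4²·(6-4)²/(24·20000) = -13/7500 m
Superposition: y = Σ y_i = -3781/2531250 m ≈ -0.001494 m

y(4) = -3781/2531250 m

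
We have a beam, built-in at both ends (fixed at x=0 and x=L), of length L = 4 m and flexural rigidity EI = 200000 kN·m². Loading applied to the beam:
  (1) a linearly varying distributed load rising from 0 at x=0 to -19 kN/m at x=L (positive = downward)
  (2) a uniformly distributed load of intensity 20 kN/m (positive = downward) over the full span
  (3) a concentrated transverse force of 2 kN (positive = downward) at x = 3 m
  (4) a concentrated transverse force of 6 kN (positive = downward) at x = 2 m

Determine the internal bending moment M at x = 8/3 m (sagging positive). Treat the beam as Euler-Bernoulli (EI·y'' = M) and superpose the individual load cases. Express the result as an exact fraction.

Load 1 — triangular load w₀=-19 kN/m (0→w₀ over full span):
  M_1 = 3w₀Lx/20 - w₀L²/30 - w₀x³/(6L) = 3·(-19)·4·(8/3)/20 - (-19)·4²/30 - (-19)·(8/3)³/(6·4) = -2128/405 kN·m
Load 2 — uniform load w=20 kN/m over full span:
  M_2 = wLx/2 - wL²/12 - wx²/2 = 20·4·(8/3)/2 - 20·4²/12 - 20·(8/3)²/2 = 80/9 kN·m
Load 3 — point force P=2 kN at a=3 m (b=L-a=1):
  M_3 = Pb²(3a+b)x/L³ - Pab²/L²  [x≤a] = 2·1²·(3·3+1)·(8/3)/4³ - 2·3·1²/4² = 11/24 kN·m
Load 4 — point force P=6 kN at a=2 m (b=L-a=2):
  M_4 = Pa²(a+3b)(L-x)/L³ - Pa²b/L²  [x>a] = 6·2²·(2+3·2)·(4-(8/3))/4³ - 6·2²·2/4² = 1 kN·m
Superposition: M = Σ M_i = 16501/3240 kN·m ≈ 5.092901 kN·m

M(8/3) = 16501/3240 kN·m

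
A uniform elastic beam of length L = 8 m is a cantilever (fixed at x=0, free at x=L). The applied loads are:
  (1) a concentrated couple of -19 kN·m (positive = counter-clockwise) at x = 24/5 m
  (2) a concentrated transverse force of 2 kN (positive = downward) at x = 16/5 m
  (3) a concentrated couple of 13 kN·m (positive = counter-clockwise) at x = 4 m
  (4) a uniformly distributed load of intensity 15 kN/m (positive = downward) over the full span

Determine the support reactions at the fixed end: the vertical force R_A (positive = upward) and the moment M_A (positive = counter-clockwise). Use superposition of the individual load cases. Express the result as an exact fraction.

Load 1 — applied couple M₀=-19 kN·m at a=24/5 m (b=L-a=16/5):
  R_A = 0 kN
  M_A = -M₀ = -(-19) = 19 kN·m
Load 2 — point force P=2 kN at a=16/5 m (b=L-a=24/5):
  R_A = P = 2 kN
  M_A = Pa = 2·(16/5) = 32/5 kN·m
Load 3 — applied couple M₀=13 kN·m at a=4 m (b=L-a=4):
  R_A = 0 kN
  M_A = -M₀ = -13 kN·m
Load 4 — uniform load w=15 kN/m over full span:
  R_A = wL = 15·8 = 120 kN
  M_A = wL²/2 = 15·8²/2 = 480 kN·m
Superposition: R_A = 122 kN, M_A = 2462/5 kN·m

R_A = 122 kN, M_A = 2462/5 kN·m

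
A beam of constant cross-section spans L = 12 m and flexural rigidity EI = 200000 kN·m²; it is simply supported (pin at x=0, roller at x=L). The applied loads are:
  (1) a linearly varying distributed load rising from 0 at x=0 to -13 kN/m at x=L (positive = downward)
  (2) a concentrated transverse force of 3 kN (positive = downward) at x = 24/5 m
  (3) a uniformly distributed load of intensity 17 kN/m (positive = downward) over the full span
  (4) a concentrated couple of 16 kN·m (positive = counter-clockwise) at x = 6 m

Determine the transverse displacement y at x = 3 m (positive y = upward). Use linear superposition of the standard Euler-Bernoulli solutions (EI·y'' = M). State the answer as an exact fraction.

Load 1 — triangular load w₀=-13 kN/m (0→w₀ over full span):
  y_1 = -w₀x(7L⁴-10L²x²+3x⁴)/(360LEI) = -(-13)·3·(7·12⁴-10·12²·3²+3·3⁴)/(360·12·200000) = 38259/6400000 m
Load 2 — point force P=3 kN at a=24/5 m (b=L-a=36/5):
  y_2 = -Pbx(L²-b²-x²)/(6LEI)  [x≤a] = -3·(36/5)·3·(12²-(36/5)²-3²)/(6·12·200000) = -18711/50000000 m
Load 3 — uniform load w=17 kN/m over full span:
  y_3 = -wx(L³-2Lx²+x³)/(24EI) = -17·3·(12³-2·12·3²+3³)/(24·200000) = -26163/1600000 m
Load 4 — applied couple M₀=16 kN·m at a=6 m (b=L-a=6):
  y_4 = (M₀x³/(6L)+C₁x)/EI  [x≤a] with C₁=M₀(3b²-L²)/(6L)=-8 = (16·3³/(6·12)+(-8)·3)/200000 = -9/100000 m
Superposition: y = Σ y_i = -8670501/800000000 m ≈ -0.010838 m

y(3) = -8670501/800000000 m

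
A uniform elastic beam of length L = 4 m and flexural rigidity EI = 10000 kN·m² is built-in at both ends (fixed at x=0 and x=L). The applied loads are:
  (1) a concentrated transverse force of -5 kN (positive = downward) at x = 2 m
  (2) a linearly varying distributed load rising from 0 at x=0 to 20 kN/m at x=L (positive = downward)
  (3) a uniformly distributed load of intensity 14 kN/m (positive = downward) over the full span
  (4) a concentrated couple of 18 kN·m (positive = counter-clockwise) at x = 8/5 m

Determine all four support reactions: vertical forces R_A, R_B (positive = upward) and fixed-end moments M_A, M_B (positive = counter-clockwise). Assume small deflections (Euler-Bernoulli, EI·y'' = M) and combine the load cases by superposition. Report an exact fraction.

R_A = 2199/50 kN, M_A = 4349/150 kN·m, R_B = 2351/50 kN, M_B = -3961/150 kN·m

Load 1 — point force P=-5 kN at a=2 m (b=L-a=2):
  R_A = Pb²(3a+b)/L³ = (-5)·2²·(3·2+2)/4³ = -5/2 kN
  M_A = Pab²/L² = (-5)·2·2²/4² = -5/2 kN·m
  R_B = Pa²(a+3b)/L³ = (-5)·2²·(2+3·2)/4³ = -5/2 kN
  M_B = -Pa²b/L² = -(-5)·2²·2/4² = 5/2 kN·m
Load 2 — triangular load w₀=20 kN/m (0→w₀ over full span):
  R_A = 3w₀L/20 = 3·20·4/20 = 12 kN
  M_A = w₀L²/30 = 20·4²/30 = 32/3 kN·m
  R_B = 7w₀L/20 = 7·20·4/20 = 28 kN
  M_B = -w₀L²/20 = -20·4²/20 = -16 kN·m
Load 3 — uniform load w=14 kN/m over full span:
  R_A = wL/2 = 14·4/2 = 28 kN
  M_A = wL²/12 = 14·4²/12 = 56/3 kN·m
  R_B = wL/2 = 14·4/2 = 28 kN
  M_B = -wL²/12 = -14·4²/12 = -56/3 kN·m
Load 4 — applied couple M₀=18 kN·m at a=8/5 m (b=L-a=12/5):
  R_A = 6M₀ab/L³ = 6·18·(8/5)·(12/5)/4³ = 162/25 kN
  M_A = M₀b(2a-b)/L² = 18·(12/5)·(2·(8/5)-(12/5))/4² = 54/25 kN·m
  R_B = -6M₀ab/L³ = -6·18·(8/5)·(12/5)/4³ = -162/25 kN
  M_B = M₀a(2b-a)/L² = 18·(8/5)·(2·(12/5)-(8/5))/4² = 144/25 kN·m
Superposition: R_A = 2199/50 kN, M_A = 4349/150 kN·m, R_B = 2351/50 kN, M_B = -3961/150 kN·m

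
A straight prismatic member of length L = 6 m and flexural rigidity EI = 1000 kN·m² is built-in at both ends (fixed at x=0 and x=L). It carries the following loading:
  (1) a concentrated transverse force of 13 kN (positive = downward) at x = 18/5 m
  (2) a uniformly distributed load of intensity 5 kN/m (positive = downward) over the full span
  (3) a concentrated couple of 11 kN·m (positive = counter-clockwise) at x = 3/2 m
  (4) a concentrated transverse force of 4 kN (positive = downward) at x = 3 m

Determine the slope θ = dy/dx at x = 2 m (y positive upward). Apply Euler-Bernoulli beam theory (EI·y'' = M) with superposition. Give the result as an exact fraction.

θ(2) = -17611/1500000 rad

Load 1 — point force P=13 kN at a=18/5 m (b=L-a=12/5):
  θ_1 = -Pb²x(2aL-(3a+b)x)/(2L³EI)  [x≤a] = -13·(12/5)²·2·(2·(18/5)·6-(3·(18/5)+(12/5))·2)/(2·6³·1000) = -91/15625 rad
Load 2 — uniform load w=5 kN/m over full span:
  θ_2 = -wx(L-x)(L-2x)/(12EI) = -5·2·(6-2)·(6-2·2)/(12·1000) = -1/150 rad
Load 3 — applied couple M₀=11 kN·m at a=3/2 m (b=L-a=9/2):
  θ_3 = (R_Ax²/2 - M_Ax - M₀(x-a))/EI  [x>a] with R_A=33/16, M_A=-33/16 = ((33/16)·2²/2 - (-33/16)·2 - 11·(2-(3/2)))/1000 = 11/4000 rad
Load 4 — point force P=4 kN at a=3 m (b=L-a=3):
  θ_4 = -Pb²x(2aL-(3a+b)x)/(2L³EI)  [x≤a] = -4·3²·2·(2·3·6-(3·3+3)·2)/(2·6³·1000) = -1/500 rad
Superposition: θ = Σ θ_i = -17611/1500000 rad ≈ -0.011741 rad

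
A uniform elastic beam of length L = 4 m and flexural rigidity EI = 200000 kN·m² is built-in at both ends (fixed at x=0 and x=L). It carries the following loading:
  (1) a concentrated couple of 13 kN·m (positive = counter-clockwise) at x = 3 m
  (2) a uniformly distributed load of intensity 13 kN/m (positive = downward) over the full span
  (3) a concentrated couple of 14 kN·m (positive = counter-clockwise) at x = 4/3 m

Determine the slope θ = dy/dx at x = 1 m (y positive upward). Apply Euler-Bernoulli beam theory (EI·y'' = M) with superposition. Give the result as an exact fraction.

θ(1) = -1229/38400000 rad

Load 1 — applied couple M₀=13 kN·m at a=3 m (b=L-a=1):
  θ_1 = (R_Ax²/2 - M_Ax)/EI  [x≤a] with R_A=117/32, M_A=65/16 = ((117/32)·1²/2 - (65/16)·1)/200000 = -143/12800000 rad
Load 2 — uniform load w=13 kN/m over full span:
  θ_2 = -wx(L-x)(L-2x)/(12EI) = -13·1·(4-1)·(4-2·1)/(12·200000) = -13/400000 rad
Load 3 — applied couple M₀=14 kN·m at a=4/3 m (b=L-a=8/3):
  θ_3 = (R_Ax²/2 - M_Ax)/EI  [x≤a] with R_A=14/3, M_A=0 = ((14/3)·1²/2 - 0·1)/200000 = 7/600000 rad
Superposition: θ = Σ θ_i = -1229/38400000 rad ≈ -0.000032 rad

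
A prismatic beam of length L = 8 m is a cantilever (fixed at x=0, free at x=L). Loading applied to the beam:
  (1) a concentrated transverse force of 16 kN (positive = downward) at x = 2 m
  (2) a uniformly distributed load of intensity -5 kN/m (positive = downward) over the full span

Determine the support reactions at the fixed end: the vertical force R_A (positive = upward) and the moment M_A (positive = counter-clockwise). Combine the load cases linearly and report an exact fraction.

Load 1 — point force P=16 kN at a=2 m (b=L-a=6):
  R_A = P = 16 kN
  M_A = Pa = 16·2 = 32 kN·m
Load 2 — uniform load w=-5 kN/m over full span:
  R_A = wL = (-5)·8 = -40 kN
  M_A = wL²/2 = (-5)·8²/2 = -160 kN·m
Superposition: R_A = -24 kN, M_A = -128 kN·m

R_A = -24 kN, M_A = -128 kN·m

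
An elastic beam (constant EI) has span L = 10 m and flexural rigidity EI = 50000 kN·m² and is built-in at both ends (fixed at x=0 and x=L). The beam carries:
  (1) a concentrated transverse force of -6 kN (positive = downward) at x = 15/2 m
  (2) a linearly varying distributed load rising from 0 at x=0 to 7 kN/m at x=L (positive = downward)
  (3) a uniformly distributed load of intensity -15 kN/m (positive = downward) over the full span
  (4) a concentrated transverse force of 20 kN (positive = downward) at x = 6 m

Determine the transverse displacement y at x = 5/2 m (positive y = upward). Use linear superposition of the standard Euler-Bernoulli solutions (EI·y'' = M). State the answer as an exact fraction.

Load 1 — point force P=-6 kN at a=15/2 m (b=L-a=5/2):
  y_1 = -Pb²x²(3aL-(3a+b)x)/(6L³EI)  [x≤a] = -(-6)·(5/2)²·(5/2)²·(3·(15/2)·10-(3·(15/2)+(5/2))·(5/2))/(6·10³·50000) = 13/102400 m
Load 2 — triangular load w₀=7 kN/m (0→w₀ over full span):
  y_2 = -w₀x²(L-x)²(x+2L)/(120LEI) = -7·(5/2)²·(10-(5/2))²·((5/2)+2·10)/(120·10·50000) = -189/204800 m
Load 3 — uniform load w=-15 kN/m over full span:
  y_3 = -wx²(L-x)²/(24EI) = -(-15)·(5/2)²·(10-(5/2))²/(24·50000) = 9/2048 m
Load 4 — point force P=20 kN at a=6 m (b=L-a=4):
  y_4 = -Pb²x²(3aL-(3a+b)x)/(6L³EI)  [x≤a] = -20·4²·(5/2)²·(3·6·10-(3·6+4)·(5/2))/(6·10³·50000) = -1/1200 m
Superposition: y = Σ y_i = 1699/614400 m ≈ 0.002765 m

y(5/2) = 1699/614400 m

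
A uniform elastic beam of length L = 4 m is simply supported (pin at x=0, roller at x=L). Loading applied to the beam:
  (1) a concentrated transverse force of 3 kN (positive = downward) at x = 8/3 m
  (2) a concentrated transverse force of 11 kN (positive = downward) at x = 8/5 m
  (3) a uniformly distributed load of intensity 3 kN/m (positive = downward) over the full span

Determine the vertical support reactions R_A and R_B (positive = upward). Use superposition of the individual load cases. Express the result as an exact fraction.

R_A = 68/5 kN, R_B = 62/5 kN

Load 1 — point force P=3 kN at a=8/3 m (b=L-a=4/3):
  R_A = Pb/L = 3·(4/3)/4 = 1 kN
  R_B = Pa/L = 3·(8/3)/4 = 2 kN
Load 2 — point force P=11 kN at a=8/5 m (b=L-a=12/5):
  R_A = Pb/L = 11·(12/5)/4 = 33/5 kN
  R_B = Pa/L = 11·(8/5)/4 = 22/5 kN
Load 3 — uniform load w=3 kN/m over full span:
  R_A = wL/2 = 3·4/2 = 6 kN
  R_B = wL/2 = 3·4/2 = 6 kN
Superposition: R_A = 68/5 kN, R_B = 62/5 kN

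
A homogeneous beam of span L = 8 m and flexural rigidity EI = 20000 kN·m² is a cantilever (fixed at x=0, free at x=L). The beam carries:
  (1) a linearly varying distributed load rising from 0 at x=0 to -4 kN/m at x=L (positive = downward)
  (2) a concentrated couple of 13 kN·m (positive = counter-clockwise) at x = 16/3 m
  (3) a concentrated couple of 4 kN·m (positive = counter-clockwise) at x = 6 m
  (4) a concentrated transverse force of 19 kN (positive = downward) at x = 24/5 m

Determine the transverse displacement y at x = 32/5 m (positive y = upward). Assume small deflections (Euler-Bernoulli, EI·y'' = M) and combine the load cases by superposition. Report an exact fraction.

Load 1 — triangular load w₀=-4 kN/m (0→w₀ over full span):
  y_1 = (w₀Lx³/12-w₀L²x²/6-w₀x⁵/(120L))/EI = ((-4)·8·(32/5)³/12-(-4)·8²·(32/5)²/6-(-4)·(32/5)⁵/(120·8))/20000 = 1601536/29296875 m
Load 2 — applied couple M₀=13 kN·m at a=16/3 m (b=L-a=8/3):
  y_2 = M₀a(2x-a)/(2EI)  [x>a] = 13·(16/3)·(2·(32/5)-(16/3))/(2·20000) = 364/28125 m
Load 3 — applied couple M₀=4 kN·m at a=6 m (b=L-a=2):
  y_3 = M₀a(2x-a)/(2EI)  [x>a] = 4·6·(2·(32/5)-6)/(2·20000) = 51/12500 m
Load 4 — point force P=19 kN at a=24/5 m (b=L-a=16/5):
  y_4 = -Pa²(3x-a)/(6EI)  [x>a] = -19·(24/5)²·(3·(32/5)-(24/5))/(6·20000) = -4104/78125 m
Superposition: y = Σ y_i = 6734807/351562500 m ≈ 0.019157 m

y(32/5) = 6734807/351562500 m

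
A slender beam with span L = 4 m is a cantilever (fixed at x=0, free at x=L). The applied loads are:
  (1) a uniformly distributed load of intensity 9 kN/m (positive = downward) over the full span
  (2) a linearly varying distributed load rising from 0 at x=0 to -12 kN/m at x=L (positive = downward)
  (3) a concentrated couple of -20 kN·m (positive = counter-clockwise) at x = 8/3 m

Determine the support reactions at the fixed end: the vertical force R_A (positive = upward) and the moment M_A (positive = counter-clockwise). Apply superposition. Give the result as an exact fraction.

Load 1 — uniform load w=9 kN/m over full span:
  R_A = wL = 9·4 = 36 kN
  M_A = wL²/2 = 9·4²/2 = 72 kN·m
Load 2 — triangular load w₀=-12 kN/m (0→w₀ over full span):
  R_A = w₀L/2 = (-12)·4/2 = -24 kN
  M_A = w₀L²/3 = (-12)·4²/3 = -64 kN·m
Load 3 — applied couple M₀=-20 kN·m at a=8/3 m (b=L-a=4/3):
  R_A = 0 kN
  M_A = -M₀ = -(-20) = 20 kN·m
Superposition: R_A = 12 kN, M_A = 28 kN·m

R_A = 12 kN, M_A = 28 kN·m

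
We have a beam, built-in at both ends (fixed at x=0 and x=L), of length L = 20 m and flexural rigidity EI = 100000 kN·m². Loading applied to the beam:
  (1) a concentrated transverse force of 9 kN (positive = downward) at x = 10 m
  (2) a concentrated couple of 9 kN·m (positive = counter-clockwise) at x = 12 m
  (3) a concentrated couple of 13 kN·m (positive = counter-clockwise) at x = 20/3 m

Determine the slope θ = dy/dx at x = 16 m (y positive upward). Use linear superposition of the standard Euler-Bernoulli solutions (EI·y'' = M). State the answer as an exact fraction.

θ(16) = 2779/6250000 rad

Load 1 — point force P=9 kN at a=10 m (b=L-a=10):
  θ_1 = Pa²(L-x)(2bL-(3b+a)(L-x))/(2L³EI)  [x>a] = 9·10²·(20-16)·(2·10·20-(3·10+10)·(20-16))/(2·20³·100000) = 27/50000 rad
Load 2 — applied couple M₀=9 kN·m at a=12 m (b=L-a=8):
  θ_2 = (R_Ax²/2 - M_Ax - M₀(x-a))/EI  [x>a] with R_A=81/125, M_A=72/25 = ((81/125)·16²/2 - (72/25)·16 - 9·(16-12))/100000 = 27/3125000 rad
Load 3 — applied couple M₀=13 kN·m at a=20/3 m (b=L-a=40/3):
  θ_3 = (R_Ax²/2 - M_Ax - M₀(x-a))/EI  [x>a] with R_A=13/15, M_A=0 = ((13/15)·16²/2 - 0·16 - 13·(16-(20/3)))/100000 = -13/125000 rad
Superposition: θ = Σ θ_i = 2779/6250000 rad ≈ 0.000445 rad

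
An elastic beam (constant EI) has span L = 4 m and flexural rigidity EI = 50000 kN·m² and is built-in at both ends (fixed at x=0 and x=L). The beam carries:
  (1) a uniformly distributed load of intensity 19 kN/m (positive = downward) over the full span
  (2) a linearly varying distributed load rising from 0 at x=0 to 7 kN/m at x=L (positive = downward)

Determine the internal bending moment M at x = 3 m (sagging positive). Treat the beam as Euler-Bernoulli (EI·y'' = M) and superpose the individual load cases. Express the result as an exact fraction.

M(3) = 499/120 kN·m

Load 1 — uniform load w=19 kN/m over full span:
  M_1 = wLx/2 - wL²/12 - wx²/2 = 19·4·3/2 - 19·4²/12 - 19·3²/2 = 19/6 kN·m
Load 2 — triangular load w₀=7 kN/m (0→w₀ over full span):
  M_2 = 3w₀Lx/20 - w₀L²/30 - w₀x³/(6L) = 3·7·4·3/20 - 7·4²/30 - 7·3³/(6·4) = 119/120 kN·m
Superposition: M = Σ M_i = 499/120 kN·m ≈ 4.158333 kN·m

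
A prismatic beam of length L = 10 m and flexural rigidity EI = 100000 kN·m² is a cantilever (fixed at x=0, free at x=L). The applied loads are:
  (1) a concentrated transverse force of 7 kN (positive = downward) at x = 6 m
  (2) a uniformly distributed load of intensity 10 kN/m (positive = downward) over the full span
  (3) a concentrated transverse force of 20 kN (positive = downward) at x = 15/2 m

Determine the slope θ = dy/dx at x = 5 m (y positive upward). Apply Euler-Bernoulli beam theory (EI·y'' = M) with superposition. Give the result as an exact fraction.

Load 1 — point force P=7 kN at a=6 m (b=L-a=4):
  θ_1 = -Px(2a-x)/(2EI)  [x≤a] = -7·5·(2·6-5)/(2·100000) = -49/40000 rad
Load 2 — uniform load w=10 kN/m over full span:
  θ_2 = -wx(x²-3Lx+3L²)/(6EI) = -10·5·(5²-3·10·5+3·10²)/(6·100000) = -7/480 rad
Load 3 — point force P=20 kN at a=15/2 m (b=L-a=5/2):
  θ_3 = -Px(2a-x)/(2EI)  [x≤a] = -20·5·(2·(15/2)-5)/(2·100000) = -1/200 rad
Superposition: θ = Σ θ_i = -2497/120000 rad ≈ -0.020808 rad

θ(5) = -2497/120000 rad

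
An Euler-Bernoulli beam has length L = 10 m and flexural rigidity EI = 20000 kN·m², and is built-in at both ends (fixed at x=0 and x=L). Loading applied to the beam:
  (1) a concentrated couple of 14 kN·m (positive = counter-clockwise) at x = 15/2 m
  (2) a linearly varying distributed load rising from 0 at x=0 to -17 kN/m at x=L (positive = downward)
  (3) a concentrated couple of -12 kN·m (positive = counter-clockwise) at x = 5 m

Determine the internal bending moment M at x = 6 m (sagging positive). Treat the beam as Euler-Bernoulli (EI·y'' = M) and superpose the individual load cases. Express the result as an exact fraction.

Load 1 — applied couple M₀=14 kN·m at a=15/2 m (b=L-a=5/2):
  M_1 = R_Ax - M_A  [x≤a] with R_A=63/40, M_A=35/8 = (63/40)·6 - (35/8) = 203/40 kN·m
Load 2 — triangular load w₀=-17 kN/m (0→w₀ over full span):
  M_2 = 3w₀Lx/20 - w₀L²/30 - w₀x³/(6L) = 3·(-17)·10·6/20 - (-17)·10²/30 - (-17)·6³/(6·10) = -527/15 kN·m
Load 3 — applied couple M₀=-12 kN·m at a=5 m (b=L-a=5):
  M_3 = R_Ax - M_A - M₀  [x>a] with R_A=-9/5, M_A=-3 = (-9/5)·6 - (-3) - (-12) = 21/5 kN·m
Superposition: M = Σ M_i = -3103/120 kN·m ≈ -25.858333 kN·m

M(6) = -3103/120 kN·m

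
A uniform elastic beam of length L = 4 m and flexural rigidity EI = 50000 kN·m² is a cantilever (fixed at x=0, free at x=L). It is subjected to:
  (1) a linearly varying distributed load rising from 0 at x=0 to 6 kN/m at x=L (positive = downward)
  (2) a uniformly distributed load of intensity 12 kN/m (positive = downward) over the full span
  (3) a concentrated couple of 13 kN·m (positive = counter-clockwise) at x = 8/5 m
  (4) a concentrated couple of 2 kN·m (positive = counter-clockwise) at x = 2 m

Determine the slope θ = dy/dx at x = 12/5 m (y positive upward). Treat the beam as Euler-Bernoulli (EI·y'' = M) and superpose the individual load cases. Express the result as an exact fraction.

Load 1 — triangular load w₀=6 kN/m (0→w₀ over full span):
  θ_1 = (w₀Lx²/4-w₀L²x/3-w₀x⁴/(24L))/EI = (6·4·(12/5)²/4-6·4²·(12/5)/3-6·(12/5)⁴/(24·4))/50000 = -1731/1953125 rad
Load 2 — uniform load w=12 kN/m over full span:
  θ_2 = -wx(x²-3Lx+3L²)/(6EI) = -12·(12/5)·((12/5)²-3·4·(12/5)+3·4²)/(6·50000) = -936/390625 rad
Load 3 — applied couple M₀=13 kN·m at a=8/5 m (b=L-a=12/5):
  θ_3 = M₀a/EI  [x>a] = 13·(8/5)/50000 = 13/31250 rad
Load 4 — applied couple M₀=2 kN·m at a=2 m (b=L-a=2):
  θ_4 = M₀a/EI  [x>a] = 2·2/50000 = 1/12500 rad
Superposition: θ = Σ θ_i = -21769/7812500 rad ≈ -0.002786 rad

θ(12/5) = -21769/7812500 rad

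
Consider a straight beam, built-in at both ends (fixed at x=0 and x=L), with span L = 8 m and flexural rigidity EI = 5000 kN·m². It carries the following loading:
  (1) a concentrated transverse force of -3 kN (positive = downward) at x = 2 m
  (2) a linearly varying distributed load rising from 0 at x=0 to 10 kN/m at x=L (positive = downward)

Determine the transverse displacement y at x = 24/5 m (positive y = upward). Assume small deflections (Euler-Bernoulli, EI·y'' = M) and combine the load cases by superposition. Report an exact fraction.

Load 1 — point force P=-3 kN at a=2 m (b=L-a=6):
  y_1 = -Pa²(L-x)²(3bL-(3b+a)(L-x))/(6L³EI)  [x>a] = -(-3)·2²·(8-(24/5))²·(3·6·8-(3·6+2)·(8-(24/5)))/(6·8³·5000) = 2/3125 m
Load 2 — triangular load w₀=10 kN/m (0→w₀ over full span):
  y_2 = -w₀x²(L-x)²(x+2L)/(120LEI) = -10·(24/5)²·(8-(24/5))²·((24/5)+2·8)/(120·8·5000) = -19968/1953125 m
Superposition: y = Σ y_i = -18718/1953125 m ≈ -0.009584 m

y(24/5) = -18718/1953125 m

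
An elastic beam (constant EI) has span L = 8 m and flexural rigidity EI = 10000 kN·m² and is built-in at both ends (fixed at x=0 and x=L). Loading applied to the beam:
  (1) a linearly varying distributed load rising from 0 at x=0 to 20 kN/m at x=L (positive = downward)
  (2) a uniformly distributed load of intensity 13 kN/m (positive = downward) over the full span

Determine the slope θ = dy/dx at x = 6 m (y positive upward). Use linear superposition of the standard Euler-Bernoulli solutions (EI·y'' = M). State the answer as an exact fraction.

Load 1 — triangular load w₀=20 kN/m (0→w₀ over full span):
  θ_1 = -w₀(2x(L-x)(L-2x)(x+2L)+x²(L-x)²)/(120LEI) = -20·(2·6·(8-6)·(8-2·6)·(6+2·8)+6²·(8-6)²)/(120·8·10000) = 41/10000 rad
Load 2 — uniform load w=13 kN/m over full span:
  θ_2 = -wx(L-x)(L-2x)/(12EI) = -13·6·(8-6)·(8-2·6)/(12·10000) = 13/2500 rad
Superposition: θ = Σ θ_i = 93/10000 rad ≈ 0.009300 rad

θ(6) = 93/10000 rad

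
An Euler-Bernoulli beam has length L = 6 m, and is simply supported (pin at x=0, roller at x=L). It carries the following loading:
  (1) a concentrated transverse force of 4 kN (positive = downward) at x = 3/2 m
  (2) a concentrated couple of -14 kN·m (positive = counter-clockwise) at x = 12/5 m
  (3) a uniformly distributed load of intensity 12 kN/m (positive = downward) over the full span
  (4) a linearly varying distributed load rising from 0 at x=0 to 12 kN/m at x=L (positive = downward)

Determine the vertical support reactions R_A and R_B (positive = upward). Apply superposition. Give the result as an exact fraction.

Load 1 — point force P=4 kN at a=3/2 m (b=L-a=9/2):
  R_A = Pb/L = 4·(9/2)/6 = 3 kN
  R_B = Pa/L = 4·(3/2)/6 = 1 kN
Load 2 — applied couple M₀=-14 kN·m at a=12/5 m (b=L-a=18/5):
  R_A = M₀/L = (-14)/6 = -7/3 kN
  R_B = -M₀/L = -(-14)/6 = 7/3 kN
Load 3 — uniform load w=12 kN/m over full span:
  R_A = wL/2 = 12·6/2 = 36 kN
  R_B = wL/2 = 12·6/2 = 36 kN
Load 4 — triangular load w₀=12 kN/m (0→w₀ over full span):
  R_A = w₀L/6 = 12·6/6 = 12 kN
  R_B = w₀L/3 = 12·6/3 = 24 kN
Superposition: R_A = 146/3 kN, R_B = 190/3 kN

R_A = 146/3 kN, R_B = 190/3 kN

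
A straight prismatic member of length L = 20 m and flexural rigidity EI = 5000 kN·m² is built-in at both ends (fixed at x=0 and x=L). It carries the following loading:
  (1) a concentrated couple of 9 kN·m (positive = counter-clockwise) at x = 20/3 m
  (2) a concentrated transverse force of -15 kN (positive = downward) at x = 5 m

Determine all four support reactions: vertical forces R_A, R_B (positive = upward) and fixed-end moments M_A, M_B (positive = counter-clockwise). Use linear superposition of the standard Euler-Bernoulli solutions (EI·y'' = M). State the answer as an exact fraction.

Load 1 — applied couple M₀=9 kN·m at a=20/3 m (b=L-a=40/3):
  R_A = 6M₀ab/L³ = 6·9·(20/3)·(40/3)/20³ = 3/5 kN
  M_A = M₀b(2a-b)/L² = 9·(40/3)·(2·(20/3)-(40/3))/20² = 0 kN·m
  R_B = -6M₀ab/L³ = -6·9·(20/3)·(40/3)/20³ = -3/5 kN
  M_B = M₀a(2b-a)/L² = 9·(20/3)·(2·(40/3)-(20/3))/20² = 3 kN·m
Load 2 — point force P=-15 kN at a=5 m (b=L-a=15):
  R_A = Pb²(3a+b)/L³ = (-15)·15²·(3·5+15)/20³ = -405/32 kN
  M_A = Pab²/L² = (-15)·5·15²/20² = -675/16 kN·m
  R_B = Pa²(a+3b)/L³ = (-15)·5²·(5+3·15)/20³ = -75/32 kN
  M_B = -Pa²b/L² = -(-15)·5²·15/20² = 225/16 kN·m
Superposition: R_A = -1929/160 kN, M_A = -675/16 kN·m, R_B = -471/160 kN, M_B = 273/16 kN·m

R_A = -1929/160 kN, M_A = -675/16 kN·m, R_B = -471/160 kN, M_B = 273/16 kN·m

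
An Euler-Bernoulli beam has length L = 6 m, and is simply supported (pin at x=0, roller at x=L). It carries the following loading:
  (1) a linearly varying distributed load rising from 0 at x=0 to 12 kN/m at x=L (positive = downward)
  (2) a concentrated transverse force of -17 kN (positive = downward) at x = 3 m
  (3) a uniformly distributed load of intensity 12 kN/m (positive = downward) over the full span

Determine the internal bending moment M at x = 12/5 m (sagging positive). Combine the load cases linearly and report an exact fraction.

M(12/5) = 6954/125 kN·m

Load 1 — triangular load w₀=12 kN/m (0→w₀ over full span):
  M_1 = w₀Lx/6 - w₀x³/(6L) = 12·6·(12/5)/6 - 12·(12/5)³/(6·6) = 3024/125 kN·m
Load 2 — point force P=-17 kN at a=3 m (b=L-a=3):
  M_2 = Pbx/L  [x≤a] = (-17)·3·(12/5)/6 = -102/5 kN·m
Load 3 — uniform load w=12 kN/m over full span:
  M_3 = wx(L-x)/2 = 12·(12/5)·(6-(12/5))/2 = 1296/25 kN·m
Superposition: M = Σ M_i = 6954/125 kN·m ≈ 55.632000 kN·m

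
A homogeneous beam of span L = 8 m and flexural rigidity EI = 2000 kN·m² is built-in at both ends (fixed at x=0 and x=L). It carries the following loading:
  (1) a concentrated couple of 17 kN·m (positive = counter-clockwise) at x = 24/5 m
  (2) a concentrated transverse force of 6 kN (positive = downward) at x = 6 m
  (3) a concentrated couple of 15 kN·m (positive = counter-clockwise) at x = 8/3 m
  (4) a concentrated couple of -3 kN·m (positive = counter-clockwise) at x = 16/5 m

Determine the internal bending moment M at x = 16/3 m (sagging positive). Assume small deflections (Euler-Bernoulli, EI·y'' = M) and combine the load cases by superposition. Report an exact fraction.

M(16/3) = -1367/300 kN·m

Load 1 — applied couple M₀=17 kN·m at a=24/5 m (b=L-a=16/5):
  M_1 = R_Ax - M_A - M₀  [x>a] with R_A=153/50, M_A=136/25 = (153/50)·(16/3) - (136/25) - 17 = -153/25 kN·m
Load 2 — point force P=6 kN at a=6 m (b=L-a=2):
  M_2 = Pb²(3a+b)x/L³ - Pab²/L²  [x≤a] = 6·2²·(3·6+2)·(16/3)/8³ - 6·6·2²/8² = 11/4 kN·m
Load 3 — applied couple M₀=15 kN·m at a=8/3 m (b=L-a=16/3):
  M_3 = R_Ax - M_A - M₀  [x>a] with R_A=5/2, M_A=0 = (5/2)·(16/3) - 0 - 15 = -5/3 kN·m
Load 4 — applied couple M₀=-3 kN·m at a=16/5 m (b=L-a=24/5):
  M_4 = R_Ax - M_A - M₀  [x>a] with R_A=-27/50, M_A=-9/25 = (-27/50)·(16/3) - (-9/25) - (-3) = 12/25 kN·m
Superposition: M = Σ M_i = -1367/300 kN·m ≈ -4.556667 kN·m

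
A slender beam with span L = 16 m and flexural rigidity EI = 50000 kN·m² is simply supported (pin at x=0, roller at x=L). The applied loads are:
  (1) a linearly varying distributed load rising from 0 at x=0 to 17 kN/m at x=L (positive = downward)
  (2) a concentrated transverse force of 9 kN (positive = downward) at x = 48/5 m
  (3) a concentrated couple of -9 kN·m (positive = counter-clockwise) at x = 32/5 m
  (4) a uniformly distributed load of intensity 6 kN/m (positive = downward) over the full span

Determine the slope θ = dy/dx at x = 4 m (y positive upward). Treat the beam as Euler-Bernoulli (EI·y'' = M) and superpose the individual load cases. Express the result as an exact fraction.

Load 1 — triangular load w₀=17 kN/m (0→w₀ over full span):
  θ_1 = -w₀(7L⁴-30L²x²+15x⁴)/(360LEI) = -17·(7·16⁴-30·16²·4²+15·4⁴)/(360·16·50000) = -22559/1125000 rad
Load 2 — point force P=9 kN at a=48/5 m (b=L-a=32/5):
  θ_2 = -Pb(L²-b²-3x²)/(6LEI)  [x≤a] = -9·(32/5)·(16²-(32/5)²-3·4²)/(6·16·50000) = -783/390625 rad
Load 3 — applied couple M₀=-9 kN·m at a=32/5 m (b=L-a=48/5):
  θ_3 = (M₀x²/(2L)+C₁)/EI  [x≤a] with C₁=M₀(3b²-L²)/(6L)=-48/25 = ((-9)·4²/(2·16)+(-48/25))/50000 = -321/2500000 rad
Load 4 — uniform load w=6 kN/m over full span:
  θ_4 = -w(L³-6Lx²+4x³)/(24EI) = -6·(16³-6·16·4²+4·4³)/(24·50000) = -44/3125 rad
Superposition: θ = Σ θ_i = -4079849/112500000 rad ≈ -0.036265 rad

θ(4) = -4079849/112500000 rad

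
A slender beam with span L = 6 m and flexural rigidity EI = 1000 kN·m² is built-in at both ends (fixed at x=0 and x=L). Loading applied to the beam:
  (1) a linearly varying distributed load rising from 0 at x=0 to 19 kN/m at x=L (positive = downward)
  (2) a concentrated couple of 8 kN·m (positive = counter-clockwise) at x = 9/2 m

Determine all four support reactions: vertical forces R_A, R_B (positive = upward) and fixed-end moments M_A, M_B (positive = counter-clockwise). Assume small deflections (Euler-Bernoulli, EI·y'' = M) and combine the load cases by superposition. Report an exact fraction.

R_A = 93/5 kN, M_A = 253/10 kN·m, R_B = 192/5 kN, M_B = -357/10 kN·m

Load 1 — triangular load w₀=19 kN/m (0→w₀ over full span):
  R_A = 3w₀L/20 = 3·19·6/20 = 171/10 kN
  M_A = w₀L²/30 = 19·6²/30 = 114/5 kN·m
  R_B = 7w₀L/20 = 7·19·6/20 = 399/10 kN
  M_B = -w₀L²/20 = -19·6²/20 = -171/5 kN·m
Load 2 — applied couple M₀=8 kN·m at a=9/2 m (b=L-a=3/2):
  R_A = 6M₀ab/L³ = 6·8·(9/2)·(3/2)/6³ = 3/2 kN
  M_A = M₀b(2a-b)/L² = 8·(3/2)·(2·(9/2)-(3/2))/6² = 5/2 kN·m
  R_B = -6M₀ab/L³ = -6·8·(9/2)·(3/2)/6³ = -3/2 kN
  M_B = M₀a(2b-a)/L² = 8·(9/2)·(2·(3/2)-(9/2))/6² = -3/2 kN·m
Superposition: R_A = 93/5 kN, M_A = 253/10 kN·m, R_B = 192/5 kN, M_B = -357/10 kN·m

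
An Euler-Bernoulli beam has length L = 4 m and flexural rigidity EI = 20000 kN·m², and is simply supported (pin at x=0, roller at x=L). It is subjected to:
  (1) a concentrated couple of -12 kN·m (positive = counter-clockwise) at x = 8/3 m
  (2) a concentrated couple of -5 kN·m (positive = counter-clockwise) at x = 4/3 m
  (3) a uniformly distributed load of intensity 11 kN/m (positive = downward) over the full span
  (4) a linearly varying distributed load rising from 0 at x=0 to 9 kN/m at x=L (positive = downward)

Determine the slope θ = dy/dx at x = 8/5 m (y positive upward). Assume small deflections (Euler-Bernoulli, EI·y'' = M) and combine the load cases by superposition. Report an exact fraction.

Load 1 — applied couple M₀=-12 kN·m at a=8/3 m (b=L-a=4/3):
  θ_1 = (M₀x²/(2L)+C₁)/EI  [x≤a] with C₁=M₀(3b²-L²)/(6L)=16/3 = ((-12)·(8/5)²/(2·4)+(16/3))/20000 = 7/93750 rad
Load 2 — applied couple M₀=-5 kN·m at a=4/3 m (b=L-a=8/3):
  θ_2 = (M₀x²/(2L)-M₀(x-a)+C₁)/EI  [x>a] with C₁=M₀(3b²-L²)/(6L)=-10/9 = ((-5)·(8/5)²/(2·4)-(-5)·((8/5)-(4/3))+(-10/9))/20000 = -31/450000 rad
Load 3 — uniform load w=11 kN/m over full span:
  θ_3 = -w(L³-6Lx²+4x³)/(24EI) = -11·(4³-6·4·(8/5)²+4·(8/5)³)/(24·20000) = -407/937500 rad
Load 4 — triangular load w₀=9 kN/m (0→w₀ over full span):
  θ_4 = -w₀(7L⁴-30L²x²+15x⁴)/(360LEI) = -9·(7·4⁴-30·4²·(8/5)²+15·(8/5)⁴)/(360·4·20000) = -323/1562500 rad
Superposition: θ = Σ θ_i = -35723/56250000 rad ≈ -0.000635 rad

θ(8/5) = -35723/56250000 rad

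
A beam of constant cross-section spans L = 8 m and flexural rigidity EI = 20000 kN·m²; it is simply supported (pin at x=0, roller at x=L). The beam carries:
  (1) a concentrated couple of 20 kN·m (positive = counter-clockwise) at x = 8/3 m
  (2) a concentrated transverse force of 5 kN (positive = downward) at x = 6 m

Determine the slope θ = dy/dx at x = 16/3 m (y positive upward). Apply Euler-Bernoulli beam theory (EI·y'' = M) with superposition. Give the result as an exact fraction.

Load 1 — applied couple M₀=20 kN·m at a=8/3 m (b=L-a=16/3):
  θ_1 = (M₀x²/(2L)-M₀(x-a)+C₁)/EI  [x>a] with C₁=M₀(3b²-L²)/(6L)=80/9 = (20·(16/3)²/(2·8)-20·((16/3)-(8/3))+(80/9))/20000 = -1/2250 rad
Load 2 — point force P=5 kN at a=6 m (b=L-a=2):
  θ_2 = -Pb(L²-b²-3x²)/(6LEI)  [x≤a] = -5·2·(8²-2²-3·(16/3)²)/(6·8·20000) = 19/72000 rad
Superposition: θ = Σ θ_i = -13/72000 rad ≈ -0.000181 rad

θ(16/3) = -13/72000 rad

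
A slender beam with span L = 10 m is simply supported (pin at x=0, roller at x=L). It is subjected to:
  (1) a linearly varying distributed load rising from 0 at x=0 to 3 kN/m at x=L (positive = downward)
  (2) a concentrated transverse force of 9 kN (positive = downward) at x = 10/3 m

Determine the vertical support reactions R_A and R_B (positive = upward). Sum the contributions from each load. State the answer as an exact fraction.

Load 1 — triangular load w₀=3 kN/m (0→w₀ over full span):
  R_A = w₀L/6 = 3·10/6 = 5 kN
  R_B = w₀L/3 = 3·10/3 = 10 kN
Load 2 — point force P=9 kN at a=10/3 m (b=L-a=20/3):
  R_A = Pb/L = 9·(20/3)/10 = 6 kN
  R_B = Pa/L = 9·(10/3)/10 = 3 kN
Superposition: R_A = 11 kN, R_B = 13 kN

R_A = 11 kN, R_B = 13 kN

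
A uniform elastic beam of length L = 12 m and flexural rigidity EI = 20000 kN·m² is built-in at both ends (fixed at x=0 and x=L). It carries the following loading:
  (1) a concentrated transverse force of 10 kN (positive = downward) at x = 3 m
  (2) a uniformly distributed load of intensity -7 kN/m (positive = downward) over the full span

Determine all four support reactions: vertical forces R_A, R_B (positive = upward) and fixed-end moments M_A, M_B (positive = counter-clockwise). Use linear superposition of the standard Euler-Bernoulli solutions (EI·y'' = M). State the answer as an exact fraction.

Load 1 — point force P=10 kN at a=3 m (b=L-a=9):
  R_A = Pb²(3a+b)/L³ = 10·9²·(3·3+9)/12³ = 135/16 kN
  M_A = Pab²/L² = 10·3·9²/12² = 135/8 kN·m
  R_B = Pa²(a+3b)/L³ = 10·3²·(3+3·9)/12³ = 25/16 kN
  M_B = -Pa²b/L² = -10·3²·9/12² = -45/8 kN·m
Load 2 — uniform load w=-7 kN/m over full span:
  R_A = wL/2 = (-7)·12/2 = -42 kN
  M_A = wL²/12 = (-7)·12²/12 = -84 kN·m
  R_B = wL/2 = (-7)·12/2 = -42 kN
  M_B = -wL²/12 = -(-7)·12²/12 = 84 kN·m
Superposition: R_A = -537/16 kN, M_A = -537/8 kN·m, R_B = -647/16 kN, M_B = 627/8 kN·m

R_A = -537/16 kN, M_A = -537/8 kN·m, R_B = -647/16 kN, M_B = 627/8 kN·m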